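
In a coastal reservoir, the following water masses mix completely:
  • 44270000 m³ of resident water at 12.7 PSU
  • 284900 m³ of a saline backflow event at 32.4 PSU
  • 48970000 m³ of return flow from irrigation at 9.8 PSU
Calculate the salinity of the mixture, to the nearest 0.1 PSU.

11.2 PSU

Weighted by volume,
salt = 44,270,000×12.7 + 284,900×32.4 + 48,970,000×9.8 = 562,229,000 + 9,230,760 + 479,906,000 = 1,051,365,760
volume = 44,270,000 + 284,900 + 48,970,000 = 93,524,900 m³
S = 1,051,365,760 / 93,524,900 = 11.242 PSU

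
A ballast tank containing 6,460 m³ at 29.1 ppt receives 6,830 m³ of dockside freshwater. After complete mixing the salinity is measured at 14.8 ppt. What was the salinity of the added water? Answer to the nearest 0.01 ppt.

1.27 ppt

Salt balance: 6,460×29.1 + 6,830×S = 13,290×14.8
187,986 + 6,830·S = 196,692
S = (196,692 − 187,986) / 6,830 = 1.2747 ppt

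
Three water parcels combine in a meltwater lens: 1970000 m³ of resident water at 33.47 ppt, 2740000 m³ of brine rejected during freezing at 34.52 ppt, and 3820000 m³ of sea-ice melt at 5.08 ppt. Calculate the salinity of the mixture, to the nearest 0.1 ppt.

21.1 ppt

Mass of salt is conserved:
salt = 1,970,000×33.47 + 2,740,000×34.52 + 3,820,000×5.08 = 65,935,900 + 94,584,800 + 19,405,600 = 179,926,300
volume = 1,970,000 + 2,740,000 + 3,820,000 = 8,530,000 m³
S = 179,926,300 / 8,530,000 = 21.093 ppt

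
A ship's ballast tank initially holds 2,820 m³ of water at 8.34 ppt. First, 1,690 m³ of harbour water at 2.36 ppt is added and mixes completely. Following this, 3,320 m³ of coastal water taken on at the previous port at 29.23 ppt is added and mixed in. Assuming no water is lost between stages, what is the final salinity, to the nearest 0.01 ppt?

Total salt / total volume:
Initial salt = 2,820×8.34 = 23,518.8
After stage 1: salt = 23,518.8 + 1,690×2.36 = 27,507.2; volume = 4,510 m³; S = 6.099 ppt
After stage 2: salt = 27,507.2 + 3,320×29.23 = 124,550.8; volume = 7,830 m³
S = 124,550.8 / 7,830 = 15.9069 ppt

15.91 ppt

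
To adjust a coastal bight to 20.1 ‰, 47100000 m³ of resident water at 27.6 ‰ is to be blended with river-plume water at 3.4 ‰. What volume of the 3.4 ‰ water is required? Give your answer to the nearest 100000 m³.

Salt balance: 47,100,000×27.6 + V×3.4 = (47,100,000+V)×20.1
1,299,960,000 + 3.4V = 946,710,000 + 20.1V
353,250,000 = 16.7V
V = 21,152,694.61 m³

21200000 m³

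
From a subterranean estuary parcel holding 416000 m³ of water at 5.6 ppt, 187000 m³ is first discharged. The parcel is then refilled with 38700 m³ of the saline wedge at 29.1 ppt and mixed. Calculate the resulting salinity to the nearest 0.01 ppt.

Remaining after removal: 229,000 m³ at 5.6 ppt (salt = 1,282,400)
After addition: salt = 1,282,400 + 38,700×29.1 = 2,408,570; volume = 267,700 m³
S = 2,408,570 / 267,700 = 8.9973 ppt

9.00 ppt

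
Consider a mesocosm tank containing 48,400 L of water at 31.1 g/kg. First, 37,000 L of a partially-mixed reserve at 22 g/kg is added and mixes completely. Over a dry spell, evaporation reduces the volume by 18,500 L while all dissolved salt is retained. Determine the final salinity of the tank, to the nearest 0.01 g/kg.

34.67 g/kg

After mixing: salt = 48,400×31.1 + 37,000×22 = 2,319,240; volume = 85,400 L
After evaporation: salt unchanged = 2,319,240; volume = 85,400 − 18,500 = 66,900 L
S = 2,319,240 / 66,900 = 34.6673 g/kg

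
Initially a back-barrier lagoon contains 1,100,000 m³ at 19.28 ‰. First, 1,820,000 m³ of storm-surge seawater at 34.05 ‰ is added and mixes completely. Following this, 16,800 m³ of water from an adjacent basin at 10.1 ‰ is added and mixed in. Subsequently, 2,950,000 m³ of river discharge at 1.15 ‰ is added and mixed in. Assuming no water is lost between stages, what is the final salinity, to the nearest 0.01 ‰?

Mass of salt is conserved:
Initial salt = 1,100,000×19.28 = 21,208,000
After stage 1: salt = 21,208,000 + 1,820,000×34.05 = 83,179,000; volume = 2,920,000 m³; S = 28.486 ‰
After stage 2: salt = 83,179,000 + 16,800×10.1 = 83,348,680; volume = 2,936,800 m³; S = 28.381 ‰
After stage 3: salt = 83,348,680 + 2,950,000×1.15 = 86,741,180; volume = 5,886,800 m³
S = 86,741,180 / 5,886,800 = 14.7349 ‰

14.73 ‰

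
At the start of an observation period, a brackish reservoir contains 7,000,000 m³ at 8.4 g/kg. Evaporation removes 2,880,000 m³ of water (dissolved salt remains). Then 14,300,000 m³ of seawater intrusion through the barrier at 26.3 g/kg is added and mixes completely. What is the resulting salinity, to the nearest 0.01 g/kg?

23.61 g/kg

After evaporation: salt = 7,000,000×8.4 = 58,800,000; volume = 7,000,000 − 2,880,000 = 4,120,000 m³
After mixing: salt = 58,800,000 + 14,300,000×26.3 = 434,890,000; volume = 4,120,000 + 14,300,000 = 18,420,000 m³
S = 434,890,000 / 18,420,000 = 23.6097 g/kg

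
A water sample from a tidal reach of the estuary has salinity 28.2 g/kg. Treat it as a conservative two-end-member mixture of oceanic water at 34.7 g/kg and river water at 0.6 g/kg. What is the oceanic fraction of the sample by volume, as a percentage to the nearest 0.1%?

80.9%

Let g be the oceanic fraction. Salt balance per unit volume:
g×34.7 + (1−g)×0.6 = 28.2
g = (28.2 − 0.6) / (34.7 − 0.6) = 27.6/34.1 = 0.8094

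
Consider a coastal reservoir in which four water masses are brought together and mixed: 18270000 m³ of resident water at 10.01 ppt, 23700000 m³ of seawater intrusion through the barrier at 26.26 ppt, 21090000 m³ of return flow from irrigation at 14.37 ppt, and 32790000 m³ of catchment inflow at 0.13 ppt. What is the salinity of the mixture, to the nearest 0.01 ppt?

11.61 ppt

By conservation of dissolved salt,
salt = 18,270,000×10.01 + 23,700,000×26.26 + 21,090,000×14.37 + 32,790,000×0.13 = 182,882,700 + 622,362,000 + 303,063,300 + 4,262,700 = 1,112,570,700
volume = 18,270,000 + 23,700,000 + 21,090,000 + 32,790,000 = 95,850,000 m³
S = 1,112,570,700 / 95,850,000 = 11.6074 ppt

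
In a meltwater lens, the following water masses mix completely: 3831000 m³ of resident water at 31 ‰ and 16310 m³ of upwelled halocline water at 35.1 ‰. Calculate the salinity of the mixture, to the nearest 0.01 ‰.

31.02 ‰

By conservation of dissolved salt,
salt = 3,831,000×31 + 16,310×35.1 = 118,761,000 + 572,481 = 119,333,481
volume = 3,831,000 + 16,310 = 3,847,310 m³
S = 119,333,481 / 3,847,310 = 31.0174 ‰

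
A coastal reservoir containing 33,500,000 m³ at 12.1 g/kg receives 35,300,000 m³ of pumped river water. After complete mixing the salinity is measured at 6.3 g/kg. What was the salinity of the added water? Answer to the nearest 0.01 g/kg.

Salt balance: 33,500,000×12.1 + 35,300,000×S = 68,800,000×6.3
405,350,000 + 35,300,000·S = 433,440,000
S = (433,440,000 − 405,350,000) / 35,300,000 = 0.7958 g/kg

0.80 g/kg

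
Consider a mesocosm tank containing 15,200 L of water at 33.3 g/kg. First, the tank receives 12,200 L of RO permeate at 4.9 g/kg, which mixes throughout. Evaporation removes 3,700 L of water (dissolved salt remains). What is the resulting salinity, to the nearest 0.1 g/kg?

After mixing: salt = 15,200×33.3 + 12,200×4.9 = 565,940; volume = 27,400 L
After evaporation: salt unchanged = 565,940; volume = 27,400 − 3,700 = 23,700 L
S = 565,940 / 23,700 = 23.8793 g/kg

23.9 g/kg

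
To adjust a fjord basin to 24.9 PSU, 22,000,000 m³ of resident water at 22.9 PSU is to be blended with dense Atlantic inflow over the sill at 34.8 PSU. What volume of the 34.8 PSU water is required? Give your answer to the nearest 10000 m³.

Salt balance: 22,000,000×22.9 + V×34.8 = (22,000,000+V)×24.9
503,800,000 + 34.8V = 547,800,000 + 24.9V
44,000,000 = 9.9V
V = 4,444,444.44 m³

4440000 m³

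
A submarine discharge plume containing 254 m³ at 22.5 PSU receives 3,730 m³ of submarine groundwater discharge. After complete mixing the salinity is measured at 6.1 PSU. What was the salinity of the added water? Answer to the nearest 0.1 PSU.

Salt balance: 254×22.5 + 3,730×S = 3,984×6.1
5,715 + 3,730·S = 24,302.4
S = (24,302.4 − 5,715) / 3,730 = 4.9832 PSU

5.0 PSU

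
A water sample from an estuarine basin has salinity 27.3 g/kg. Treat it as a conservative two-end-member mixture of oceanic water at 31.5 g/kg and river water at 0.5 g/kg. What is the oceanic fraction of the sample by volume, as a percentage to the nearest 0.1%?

86.5%

Let g be the oceanic fraction. Salt balance per unit volume:
g×31.5 + (1−g)×0.5 = 27.3
g = (27.3 − 0.5) / (31.5 − 0.5) = 26.8/31 = 0.8645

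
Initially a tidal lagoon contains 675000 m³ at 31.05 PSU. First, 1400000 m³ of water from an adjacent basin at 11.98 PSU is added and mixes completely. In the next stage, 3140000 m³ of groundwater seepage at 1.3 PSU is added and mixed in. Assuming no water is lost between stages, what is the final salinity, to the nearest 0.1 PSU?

8.0 PSU

Salt balance:
Initial salt = 675,000×31.05 = 20,958,750
After stage 1: salt = 20,958,750 + 1,400,000×11.98 = 37,730,750; volume = 2,075,000 m³; S = 18.183 PSU
After stage 2: salt = 37,730,750 + 3,140,000×1.3 = 41,812,750; volume = 5,215,000 m³
S = 41,812,750 / 5,215,000 = 8.0178 PSU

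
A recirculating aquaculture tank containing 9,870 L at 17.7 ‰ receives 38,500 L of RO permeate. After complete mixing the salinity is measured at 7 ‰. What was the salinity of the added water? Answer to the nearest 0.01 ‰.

4.26 ‰

Salt balance: 9,870×17.7 + 38,500×S = 48,370×7
174,699 + 38,500·S = 338,590
S = (338,590 − 174,699) / 38,500 = 4.2569 ‰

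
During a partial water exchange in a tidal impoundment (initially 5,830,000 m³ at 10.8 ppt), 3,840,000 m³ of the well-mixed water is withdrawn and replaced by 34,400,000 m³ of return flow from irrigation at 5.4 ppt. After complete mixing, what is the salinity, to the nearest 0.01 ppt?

5.70 ppt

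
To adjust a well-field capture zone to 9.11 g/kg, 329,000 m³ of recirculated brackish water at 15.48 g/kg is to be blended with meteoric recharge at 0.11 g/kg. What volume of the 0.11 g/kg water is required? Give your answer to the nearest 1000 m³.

233000 m³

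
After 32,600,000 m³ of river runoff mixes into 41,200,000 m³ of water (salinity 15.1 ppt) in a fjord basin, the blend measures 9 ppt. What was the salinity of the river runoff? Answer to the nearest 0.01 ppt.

1.29 ppt

Salt balance: 41,200,000×15.1 + 32,600,000×S = 73,800,000×9
622,120,000 + 32,600,000·S = 664,200,000
S = (664,200,000 − 622,120,000) / 32,600,000 = 1.2908 ppt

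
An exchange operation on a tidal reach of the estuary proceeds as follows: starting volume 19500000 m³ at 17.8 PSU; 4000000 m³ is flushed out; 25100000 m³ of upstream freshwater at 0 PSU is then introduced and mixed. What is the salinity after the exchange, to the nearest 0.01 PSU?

Remaining after removal: 15,500,000 m³ at 17.8 PSU (salt = 275,900,000)
After addition: salt = 275,900,000 + 25,100,000×0 = 275,900,000; volume = 40,600,000 m³
S = 275,900,000 / 40,600,000 = 6.7956 PSU

6.80 PSU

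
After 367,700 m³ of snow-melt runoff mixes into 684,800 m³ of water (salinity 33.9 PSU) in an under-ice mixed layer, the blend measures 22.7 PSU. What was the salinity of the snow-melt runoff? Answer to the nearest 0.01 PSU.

1.84 PSU

Salt balance: 684,800×33.9 + 367,700×S = 1,052,500×22.7
23,214,720 + 367,700·S = 23,891,750
S = (23,891,750 − 23,214,720) / 367,700 = 1.8413 PSU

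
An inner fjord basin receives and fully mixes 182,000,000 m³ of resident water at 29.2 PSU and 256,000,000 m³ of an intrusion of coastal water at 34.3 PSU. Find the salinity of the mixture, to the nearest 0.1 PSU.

32.2 PSU

Conserving salt mass:
salt = 182,000,000×29.2 + 256,000,000×34.3 = 5,314,400,000 + 8,780,800,000 = 14,095,200,000
volume = 182,000,000 + 256,000,000 = 438,000,000 m³
S = 14,095,200,000 / 438,000,000 = 32.181 PSU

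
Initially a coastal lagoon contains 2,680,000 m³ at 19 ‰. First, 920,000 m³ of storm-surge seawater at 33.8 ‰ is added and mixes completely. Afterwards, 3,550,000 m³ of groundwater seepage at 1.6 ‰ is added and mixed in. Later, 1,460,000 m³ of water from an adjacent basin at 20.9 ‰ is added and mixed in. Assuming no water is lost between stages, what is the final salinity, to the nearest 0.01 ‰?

13.73 ‰

Salt balance:
Initial salt = 2,680,000×19 = 50,920,000
After stage 1: salt = 50,920,000 + 920,000×33.8 = 82,016,000; volume = 3,600,000 m³; S = 22.782 ‰
After stage 2: salt = 82,016,000 + 3,550,000×1.6 = 87,696,000; volume = 7,150,000 m³; S = 12.265 ‰
After stage 3: salt = 87,696,000 + 1,460,000×20.9 = 118,210,000; volume = 8,610,000 m³
S = 118,210,000 / 8,610,000 = 13.7294 ‰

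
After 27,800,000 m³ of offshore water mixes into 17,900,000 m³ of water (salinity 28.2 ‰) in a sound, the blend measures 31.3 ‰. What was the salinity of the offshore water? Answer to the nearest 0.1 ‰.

Salt balance: 17,900,000×28.2 + 27,800,000×S = 45,700,000×31.3
504,780,000 + 27,800,000·S = 1,430,410,000
S = (1,430,410,000 − 504,780,000) / 27,800,000 = 33.296 ‰

33.3 ‰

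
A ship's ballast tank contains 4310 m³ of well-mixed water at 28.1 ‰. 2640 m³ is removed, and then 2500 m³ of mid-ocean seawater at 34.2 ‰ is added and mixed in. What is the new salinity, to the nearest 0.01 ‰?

31.76 ‰

Remaining after removal: 1,670 m³ at 28.1 ‰ (salt = 46,927)
After addition: salt = 46,927 + 2,500×34.2 = 132,427; volume = 4,170 m³
S = 132,427 / 4,170 = 31.7571 ‰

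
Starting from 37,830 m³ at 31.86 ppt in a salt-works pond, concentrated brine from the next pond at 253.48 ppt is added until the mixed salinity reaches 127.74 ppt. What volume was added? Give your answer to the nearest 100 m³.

Salt balance: 37,830×31.86 + V×253.48 = (37,830+V)×127.74
1,205,263.8 + 253.48V = 4,832,404.2 + 127.74V
3,627,140.4 = 125.74V
V = 28,846.35 m³

28800 m³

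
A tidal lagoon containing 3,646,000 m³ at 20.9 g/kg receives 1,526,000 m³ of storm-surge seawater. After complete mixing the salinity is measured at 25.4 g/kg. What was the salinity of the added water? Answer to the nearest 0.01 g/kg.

Salt balance: 3,646,000×20.9 + 1,526,000×S = 5,172,000×25.4
76,201,400 + 1,526,000·S = 131,368,800
S = (131,368,800 − 76,201,400) / 1,526,000 = 36.1516 g/kg

36.15 g/kg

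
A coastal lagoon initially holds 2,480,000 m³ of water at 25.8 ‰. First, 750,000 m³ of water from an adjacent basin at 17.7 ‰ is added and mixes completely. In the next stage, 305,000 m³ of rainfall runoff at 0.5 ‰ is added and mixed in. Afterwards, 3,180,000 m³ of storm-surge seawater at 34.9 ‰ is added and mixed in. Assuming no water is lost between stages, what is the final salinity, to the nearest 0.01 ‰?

28.06 ‰

Mass of salt is conserved:
Initial salt = 2,480,000×25.8 = 63,984,000
After stage 1: salt = 63,984,000 + 750,000×17.7 = 77,259,000; volume = 3,230,000 m³; S = 23.919 ‰
After stage 2: salt = 77,259,000 + 305,000×0.5 = 77,411,500; volume = 3,535,000 m³; S = 21.899 ‰
After stage 3: salt = 77,411,500 + 3,180,000×34.9 = 188,393,500; volume = 6,715,000 m³
S = 188,393,500 / 6,715,000 = 28.0556 ‰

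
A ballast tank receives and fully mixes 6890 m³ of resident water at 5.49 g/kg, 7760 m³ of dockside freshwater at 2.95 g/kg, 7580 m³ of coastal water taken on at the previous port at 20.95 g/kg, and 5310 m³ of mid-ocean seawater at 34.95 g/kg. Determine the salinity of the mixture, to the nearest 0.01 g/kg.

By conservation of dissolved salt,
salt = 6,890×5.49 + 7,760×2.95 + 7,580×20.95 + 5,310×34.95 = 37,826.1 + 22,892 + 158,801 + 185,584.5 = 405,103.6
volume = 6,890 + 7,760 + 7,580 + 5,310 = 27,540 m³
S = 405,103.6 / 27,540 = 14.7096 g/kg

14.71 g/kg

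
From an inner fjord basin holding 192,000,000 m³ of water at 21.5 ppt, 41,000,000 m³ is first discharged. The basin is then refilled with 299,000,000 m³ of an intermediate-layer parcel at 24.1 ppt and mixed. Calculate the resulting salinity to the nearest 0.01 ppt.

23.23 ppt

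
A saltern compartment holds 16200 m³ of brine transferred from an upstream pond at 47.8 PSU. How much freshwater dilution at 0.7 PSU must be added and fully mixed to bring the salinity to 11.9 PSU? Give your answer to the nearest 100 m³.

Salt balance: 16,200×47.8 + V×0.7 = (16,200+V)×11.9
774,360 + 0.7V = 192,780 + 11.9V
581,580 = 11.2V
V = 51,926.79 m³

51900 m³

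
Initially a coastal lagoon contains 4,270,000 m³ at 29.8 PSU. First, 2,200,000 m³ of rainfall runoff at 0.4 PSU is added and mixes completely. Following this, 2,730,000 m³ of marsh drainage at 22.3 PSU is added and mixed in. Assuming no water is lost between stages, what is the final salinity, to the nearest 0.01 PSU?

20.54 PSU

Total salt / total volume:
Initial salt = 4,270,000×29.8 = 127,246,000
After stage 1: salt = 127,246,000 + 2,200,000×0.4 = 128,126,000; volume = 6,470,000 m³; S = 19.803 PSU
After stage 2: salt = 128,126,000 + 2,730,000×22.3 = 189,005,000; volume = 9,200,000 m³
S = 189,005,000 / 9,200,000 = 20.544 PSU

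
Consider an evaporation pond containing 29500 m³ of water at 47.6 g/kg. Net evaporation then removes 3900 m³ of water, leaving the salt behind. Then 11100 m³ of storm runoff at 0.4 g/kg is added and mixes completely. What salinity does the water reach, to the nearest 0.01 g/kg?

38.38 g/kg

After evaporation: salt = 29,500×47.6 = 1,404,200; volume = 29,500 − 3,900 = 25,600 m³
After mixing: salt = 1,404,200 + 11,100×0.4 = 1,408,640; volume = 25,600 + 11,100 = 36,700 m³
S = 1,408,640 / 36,700 = 38.3826 g/kg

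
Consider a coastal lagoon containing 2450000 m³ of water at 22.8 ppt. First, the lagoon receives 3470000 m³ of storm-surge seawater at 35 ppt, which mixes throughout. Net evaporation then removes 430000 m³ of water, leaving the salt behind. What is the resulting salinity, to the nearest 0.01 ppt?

After mixing: salt = 2,450,000×22.8 + 3,470,000×35 = 177,310,000; volume = 5,920,000 m³
After evaporation: salt unchanged = 177,310,000; volume = 5,920,000 − 430,000 = 5,490,000 m³
S = 177,310,000 / 5,490,000 = 32.2969 ppt

32.30 ppt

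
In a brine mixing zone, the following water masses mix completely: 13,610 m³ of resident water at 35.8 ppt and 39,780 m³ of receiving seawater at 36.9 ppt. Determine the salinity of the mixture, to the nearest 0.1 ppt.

Mass of salt is conserved:
salt = 13,610×35.8 + 39,780×36.9 = 487,238 + 1,467,882 = 1,955,120
volume = 13,610 + 39,780 = 53,390 m³
S = 1,955,120 / 53,390 = 36.62 ppt

36.6 ppt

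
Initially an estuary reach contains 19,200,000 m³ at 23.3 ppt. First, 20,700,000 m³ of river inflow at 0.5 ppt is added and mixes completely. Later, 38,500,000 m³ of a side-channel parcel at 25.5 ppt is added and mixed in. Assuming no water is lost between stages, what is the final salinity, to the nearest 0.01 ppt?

Salt balance:
Initial salt = 19,200,000×23.3 = 447,360,000
After stage 1: salt = 447,360,000 + 20,700,000×0.5 = 457,710,000; volume = 39,900,000 m³; S = 11.471 ppt
After stage 2: salt = 457,710,000 + 38,500,000×25.5 = 1,439,460,000; volume = 78,400,000 m³
S = 1,439,460,000 / 78,400,000 = 18.3605 ppt

18.36 ppt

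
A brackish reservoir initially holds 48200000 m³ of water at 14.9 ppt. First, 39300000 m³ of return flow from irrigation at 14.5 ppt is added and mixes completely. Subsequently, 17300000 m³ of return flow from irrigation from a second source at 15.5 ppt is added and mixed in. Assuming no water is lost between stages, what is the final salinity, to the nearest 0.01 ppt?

14.85 ppt

Total salt / total volume:
Initial salt = 48,200,000×14.9 = 718,180,000
After stage 1: salt = 718,180,000 + 39,300,000×14.5 = 1,288,030,000; volume = 87,500,000 m³; S = 14.72 ppt
After stage 2: salt = 1,288,030,000 + 17,300,000×15.5 = 1,556,180,000; volume = 104,800,000 m³
S = 1,556,180,000 / 104,800,000 = 14.849 ppt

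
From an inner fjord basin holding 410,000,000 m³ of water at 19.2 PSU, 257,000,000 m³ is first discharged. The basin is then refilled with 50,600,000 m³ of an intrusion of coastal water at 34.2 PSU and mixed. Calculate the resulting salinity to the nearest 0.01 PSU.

Remaining after removal: 153,000,000 m³ at 19.2 PSU (salt = 2,937,600,000)
After addition: salt = 2,937,600,000 + 50,600,000×34.2 = 4,668,120,000; volume = 203,600,000 m³
S = 4,668,120,000 / 203,600,000 = 22.9279 PSU

22.93 PSU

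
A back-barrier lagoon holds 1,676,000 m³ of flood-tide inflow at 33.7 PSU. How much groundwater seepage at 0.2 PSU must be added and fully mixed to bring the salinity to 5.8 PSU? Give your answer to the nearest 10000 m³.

Salt balance: 1,676,000×33.7 + V×0.2 = (1,676,000+V)×5.8
56,481,200 + 0.2V = 9,720,800 + 5.8V
46,760,400 = 5.6V
V = 8,350,071.43 m³

8350000 m³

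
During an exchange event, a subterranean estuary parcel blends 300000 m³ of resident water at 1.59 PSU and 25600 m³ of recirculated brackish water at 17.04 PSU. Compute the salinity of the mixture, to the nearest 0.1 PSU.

2.8 PSU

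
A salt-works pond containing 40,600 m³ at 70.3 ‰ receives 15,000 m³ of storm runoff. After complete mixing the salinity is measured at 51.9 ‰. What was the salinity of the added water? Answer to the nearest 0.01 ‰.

2.10 ‰

Salt balance: 40,600×70.3 + 15,000×S = 55,600×51.9
2,854,180 + 15,000·S = 2,885,640
S = (2,885,640 − 2,854,180) / 15,000 = 2.0973 ‰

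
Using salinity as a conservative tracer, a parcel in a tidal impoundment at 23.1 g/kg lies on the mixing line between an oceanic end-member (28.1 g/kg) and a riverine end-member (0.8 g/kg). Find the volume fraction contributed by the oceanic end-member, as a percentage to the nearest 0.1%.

Let g be the oceanic fraction. Salt balance per unit volume:
g×28.1 + (1−g)×0.8 = 23.1
g = (23.1 − 0.8) / (28.1 − 0.8) = 22.3/27.3 = 0.8168

81.7%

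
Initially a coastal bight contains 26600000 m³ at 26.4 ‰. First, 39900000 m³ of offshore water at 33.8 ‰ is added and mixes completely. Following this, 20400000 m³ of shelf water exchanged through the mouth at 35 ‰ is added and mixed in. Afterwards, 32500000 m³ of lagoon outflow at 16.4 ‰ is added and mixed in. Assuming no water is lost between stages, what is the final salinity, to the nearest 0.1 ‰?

Salt balance:
Initial salt = 26,600,000×26.4 = 702,240,000
After stage 1: salt = 702,240,000 + 39,900,000×33.8 = 2,050,860,000; volume = 66,500,000 m³; S = 30.84 ‰
After stage 2: salt = 2,050,860,000 + 20,400,000×35 = 2,764,860,000; volume = 86,900,000 m³; S = 31.817 ‰
After stage 3: salt = 2,764,860,000 + 32,500,000×16.4 = 3,297,860,000; volume = 119,400,000 m³
S = 3,297,860,000 / 119,400,000 = 27.6203 ‰

27.6 ‰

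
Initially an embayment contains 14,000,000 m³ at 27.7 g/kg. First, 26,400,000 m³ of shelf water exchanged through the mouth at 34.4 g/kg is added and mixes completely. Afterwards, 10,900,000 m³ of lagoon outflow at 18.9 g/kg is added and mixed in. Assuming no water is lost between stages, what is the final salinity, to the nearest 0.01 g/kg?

Salt balance:
Initial salt = 14,000,000×27.7 = 387,800,000
After stage 1: salt = 387,800,000 + 26,400,000×34.4 = 1,295,960,000; volume = 40,400,000 m³; S = 32.078 g/kg
After stage 2: salt = 1,295,960,000 + 10,900,000×18.9 = 1,501,970,000; volume = 51,300,000 m³
S = 1,501,970,000 / 51,300,000 = 29.2782 g/kg

29.28 g/kg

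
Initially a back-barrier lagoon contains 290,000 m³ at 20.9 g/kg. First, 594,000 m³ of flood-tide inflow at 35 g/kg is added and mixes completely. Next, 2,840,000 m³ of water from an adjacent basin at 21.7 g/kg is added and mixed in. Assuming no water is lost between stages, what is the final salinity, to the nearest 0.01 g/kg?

Total salt / total volume:
Initial salt = 290,000×20.9 = 6,061,000
After stage 1: salt = 6,061,000 + 594,000×35 = 26,851,000; volume = 884,000 m³; S = 30.374 g/kg
After stage 2: salt = 26,851,000 + 2,840,000×21.7 = 88,479,000; volume = 3,724,000 m³
S = 88,479,000 / 3,724,000 = 23.7591 g/kg

23.76 g/kg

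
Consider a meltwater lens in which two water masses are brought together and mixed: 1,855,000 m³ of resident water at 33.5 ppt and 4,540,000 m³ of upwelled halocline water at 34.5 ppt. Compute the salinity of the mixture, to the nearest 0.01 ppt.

Salt balance:
salt = 1,855,000×33.5 + 4,540,000×34.5 = 62,142,500 + 156,630,000 = 218,772,500
volume = 1,855,000 + 4,540,000 = 6,395,000 m³
S = 218,772,500 / 6,395,000 = 34.2099 ppt

34.21 ppt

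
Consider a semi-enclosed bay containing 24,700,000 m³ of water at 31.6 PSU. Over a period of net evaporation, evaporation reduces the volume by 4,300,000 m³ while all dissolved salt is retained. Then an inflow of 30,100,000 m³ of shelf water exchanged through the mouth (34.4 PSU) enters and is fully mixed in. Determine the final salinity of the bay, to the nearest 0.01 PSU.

35.96 PSU

After evaporation: salt = 24,700,000×31.6 = 780,520,000; volume = 24,700,000 − 4,300,000 = 20,400,000 m³
After mixing: salt = 780,520,000 + 30,100,000×34.4 = 1,815,960,000; volume = 20,400,000 + 30,100,000 = 50,500,000 m³
S = 1,815,960,000 / 50,500,000 = 35.9596 PSU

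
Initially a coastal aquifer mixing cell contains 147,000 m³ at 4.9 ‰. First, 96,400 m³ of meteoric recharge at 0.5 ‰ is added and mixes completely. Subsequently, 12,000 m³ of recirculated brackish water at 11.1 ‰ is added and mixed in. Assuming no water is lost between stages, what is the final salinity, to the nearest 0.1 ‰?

Total salt / total volume:
Initial salt = 147,000×4.9 = 720,300
After stage 1: salt = 720,300 + 96,400×0.5 = 768,500; volume = 243,400 m³; S = 3.157 ‰
After stage 2: salt = 768,500 + 12,000×11.1 = 901,700; volume = 255,400 m³
S = 901,700 / 255,400 = 3.5305 ‰

3.5 ‰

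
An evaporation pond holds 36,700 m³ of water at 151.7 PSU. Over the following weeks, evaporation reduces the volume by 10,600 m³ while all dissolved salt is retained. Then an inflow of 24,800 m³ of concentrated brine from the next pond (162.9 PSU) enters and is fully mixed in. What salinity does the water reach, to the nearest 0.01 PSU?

After evaporation: salt = 36,700×151.7 = 5,567,390; volume = 36,700 − 10,600 = 26,100 m³
After mixing: salt = 5,567,390 + 24,800×162.9 = 9,607,310; volume = 26,100 + 24,800 = 50,900 m³
S = 9,607,310 / 50,900 = 188.7487 PSU

188.75 PSU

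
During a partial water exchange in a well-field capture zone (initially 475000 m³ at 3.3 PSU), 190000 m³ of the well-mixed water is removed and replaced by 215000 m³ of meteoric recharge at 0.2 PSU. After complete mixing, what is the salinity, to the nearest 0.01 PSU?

1.97 PSU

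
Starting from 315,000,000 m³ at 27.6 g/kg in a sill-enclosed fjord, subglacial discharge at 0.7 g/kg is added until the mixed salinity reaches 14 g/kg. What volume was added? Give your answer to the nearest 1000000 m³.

Salt balance: 315,000,000×27.6 + V×0.7 = (315,000,000+V)×14
8,694,000,000 + 0.7V = 4,410,000,000 + 14V
4,284,000,000 = 13.3V
V = 322,105,263.16 m³

322000000 m³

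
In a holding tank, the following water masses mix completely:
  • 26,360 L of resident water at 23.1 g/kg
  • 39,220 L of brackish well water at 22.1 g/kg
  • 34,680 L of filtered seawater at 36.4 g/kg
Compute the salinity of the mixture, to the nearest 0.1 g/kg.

Salt balance:
salt = 26,360×23.1 + 39,220×22.1 + 34,680×36.4 = 608,916 + 866,762 + 1,262,352 = 2,738,030
volume = 26,360 + 39,220 + 34,680 = 100,260 L
S = 2,738,030 / 100,260 = 27.309 g/kg

27.3 g/kg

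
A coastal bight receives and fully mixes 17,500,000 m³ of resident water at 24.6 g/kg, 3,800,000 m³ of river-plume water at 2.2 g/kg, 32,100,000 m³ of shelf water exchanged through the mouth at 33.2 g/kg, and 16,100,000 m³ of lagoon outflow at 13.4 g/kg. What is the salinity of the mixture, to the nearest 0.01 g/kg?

By conservation of dissolved salt,
salt = 17,500,000×24.6 + 3,800,000×2.2 + 32,100,000×33.2 + 16,100,000×13.4 = 430,500,000 + 8,360,000 + 1,065,720,000 + 215,740,000 = 1,720,320,000
volume = 17,500,000 + 3,800,000 + 32,100,000 + 16,100,000 = 69,500,000 m³
S = 1,720,320,000 / 69,500,000 = 24.7528 g/kg

24.75 g/kg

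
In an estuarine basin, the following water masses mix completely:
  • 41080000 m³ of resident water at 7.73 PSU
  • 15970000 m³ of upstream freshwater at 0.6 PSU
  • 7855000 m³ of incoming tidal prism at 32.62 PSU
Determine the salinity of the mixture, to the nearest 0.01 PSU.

Mass of salt is conserved:
salt = 41,080,000×7.73 + 15,970,000×0.6 + 7,855,000×32.62 = 317,548,400 + 9,582,000 + 256,230,100 = 583,360,500
volume = 41,080,000 + 15,970,000 + 7,855,000 = 64,905,000 m³
S = 583,360,500 / 64,905,000 = 8.9879 PSU

8.99 PSU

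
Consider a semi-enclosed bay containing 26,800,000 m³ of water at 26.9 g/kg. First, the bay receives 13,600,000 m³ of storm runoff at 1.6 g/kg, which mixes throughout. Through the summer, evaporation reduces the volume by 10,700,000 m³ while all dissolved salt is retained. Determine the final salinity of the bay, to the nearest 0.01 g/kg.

25.01 g/kg

After mixing: salt = 26,800,000×26.9 + 13,600,000×1.6 = 742,680,000; volume = 40,400,000 m³
After evaporation: salt unchanged = 742,680,000; volume = 40,400,000 − 10,700,000 = 29,700,000 m³
S = 742,680,000 / 29,700,000 = 25.0061 g/kg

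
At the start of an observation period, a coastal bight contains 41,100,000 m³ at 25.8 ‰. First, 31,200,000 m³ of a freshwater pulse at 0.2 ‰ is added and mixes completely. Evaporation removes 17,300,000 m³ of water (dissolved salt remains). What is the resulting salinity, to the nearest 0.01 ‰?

19.39 ‰

After mixing: salt = 41,100,000×25.8 + 31,200,000×0.2 = 1,066,620,000; volume = 72,300,000 m³
After evaporation: salt unchanged = 1,066,620,000; volume = 72,300,000 − 17,300,000 = 55,000,000 m³
S = 1,066,620,000 / 55,000,000 = 19.3931 ‰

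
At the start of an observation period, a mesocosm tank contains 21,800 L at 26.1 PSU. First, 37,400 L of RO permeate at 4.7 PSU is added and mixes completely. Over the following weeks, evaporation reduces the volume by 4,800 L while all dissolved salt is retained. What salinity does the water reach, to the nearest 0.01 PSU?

13.69 PSU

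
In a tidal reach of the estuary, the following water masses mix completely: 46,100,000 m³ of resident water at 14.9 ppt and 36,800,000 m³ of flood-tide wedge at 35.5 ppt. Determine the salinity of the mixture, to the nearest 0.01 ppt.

24.04 ppt

Weighted by volume,
salt = 46,100,000×14.9 + 36,800,000×35.5 = 686,890,000 + 1,306,400,000 = 1,993,290,000
volume = 46,100,000 + 36,800,000 = 82,900,000 m³
S = 1,993,290,000 / 82,900,000 = 24.0445 ppt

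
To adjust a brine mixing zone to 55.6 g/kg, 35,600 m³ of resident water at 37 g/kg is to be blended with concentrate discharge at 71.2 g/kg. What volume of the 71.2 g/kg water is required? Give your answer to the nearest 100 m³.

Salt balance: 35,600×37 + V×71.2 = (35,600+V)×55.6
1,317,200 + 71.2V = 1,979,360 + 55.6V
662,160 = 15.6V
V = 42,446.15 m³

42400 m³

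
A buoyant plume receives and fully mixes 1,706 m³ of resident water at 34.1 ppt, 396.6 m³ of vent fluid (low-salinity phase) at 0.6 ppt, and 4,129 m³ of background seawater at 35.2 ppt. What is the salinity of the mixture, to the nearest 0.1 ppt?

32.7 ppt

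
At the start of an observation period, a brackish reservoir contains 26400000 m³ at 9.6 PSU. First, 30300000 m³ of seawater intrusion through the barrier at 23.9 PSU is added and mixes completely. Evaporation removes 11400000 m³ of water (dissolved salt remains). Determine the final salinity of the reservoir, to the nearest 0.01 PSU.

After mixing: salt = 26,400,000×9.6 + 30,300,000×23.9 = 977,610,000; volume = 56,700,000 m³
After evaporation: salt unchanged = 977,610,000; volume = 56,700,000 − 11,400,000 = 45,300,000 m³
S = 977,610,000 / 45,300,000 = 21.5808 PSU

21.58 PSU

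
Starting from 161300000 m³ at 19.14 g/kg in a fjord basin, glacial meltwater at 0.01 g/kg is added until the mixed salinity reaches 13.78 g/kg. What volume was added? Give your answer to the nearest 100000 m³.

62800000 m³

Salt balance: 161,300,000×19.14 + V×0.01 = (161,300,000+V)×13.78
3,087,282,000 + 0.01V = 2,222,714,000 + 13.78V
864,568,000 = 13.77V
V = 62,786,347.13 m³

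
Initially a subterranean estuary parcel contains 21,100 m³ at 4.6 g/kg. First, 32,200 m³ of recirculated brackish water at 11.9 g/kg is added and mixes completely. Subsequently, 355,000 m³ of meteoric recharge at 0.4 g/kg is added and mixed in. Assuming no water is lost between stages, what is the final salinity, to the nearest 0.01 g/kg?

Conserving salt mass:
Initial salt = 21,100×4.6 = 97,060
After stage 1: salt = 97,060 + 32,200×11.9 = 480,240; volume = 53,300 m³; S = 9.01 g/kg
After stage 2: salt = 480,240 + 355,000×0.4 = 622,240; volume = 408,300 m³
S = 622,240 / 408,300 = 1.524 g/kg

1.52 g/kg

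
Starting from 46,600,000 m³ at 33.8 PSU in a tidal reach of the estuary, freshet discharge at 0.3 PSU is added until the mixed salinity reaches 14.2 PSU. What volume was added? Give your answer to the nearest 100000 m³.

65700000 m³

Salt balance: 46,600,000×33.8 + V×0.3 = (46,600,000+V)×14.2
1,575,080,000 + 0.3V = 661,720,000 + 14.2V
913,360,000 = 13.9V
V = 65,709,352.52 m³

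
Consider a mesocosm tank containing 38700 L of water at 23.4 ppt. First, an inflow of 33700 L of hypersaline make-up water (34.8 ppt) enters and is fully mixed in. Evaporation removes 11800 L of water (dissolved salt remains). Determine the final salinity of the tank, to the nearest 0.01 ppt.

After mixing: salt = 38,700×23.4 + 33,700×34.8 = 2,078,340; volume = 72,400 L
After evaporation: salt unchanged = 2,078,340; volume = 72,400 − 11,800 = 60,600 L
S = 2,078,340 / 60,600 = 34.296 ppt

34.30 ppt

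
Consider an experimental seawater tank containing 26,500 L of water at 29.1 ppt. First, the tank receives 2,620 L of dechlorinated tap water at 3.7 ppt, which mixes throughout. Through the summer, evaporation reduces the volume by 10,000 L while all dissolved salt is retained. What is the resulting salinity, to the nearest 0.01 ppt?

40.84 ppt

After mixing: salt = 26,500×29.1 + 2,620×3.7 = 780,844; volume = 29,120 L
After evaporation: salt unchanged = 780,844; volume = 29,120 − 10,000 = 19,120 L
S = 780,844 / 19,120 = 40.8391 ppt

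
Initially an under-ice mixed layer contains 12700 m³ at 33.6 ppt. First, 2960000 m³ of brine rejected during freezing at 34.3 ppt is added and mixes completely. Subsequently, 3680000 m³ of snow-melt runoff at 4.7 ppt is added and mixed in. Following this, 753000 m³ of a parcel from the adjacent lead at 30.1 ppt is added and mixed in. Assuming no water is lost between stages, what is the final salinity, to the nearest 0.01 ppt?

Total salt / total volume:
Initial salt = 12,700×33.6 = 426,720
After stage 1: salt = 426,720 + 2,960,000×34.3 = 101,954,720; volume = 2,972,700 m³; S = 34.297 ppt
After stage 2: salt = 101,954,720 + 3,680,000×4.7 = 119,250,720; volume = 6,652,700 m³; S = 17.925 ppt
After stage 3: salt = 119,250,720 + 753,000×30.1 = 141,916,020; volume = 7,405,700 m³
S = 141,916,020 / 7,405,700 = 19.1631 ppt

19.16 ppt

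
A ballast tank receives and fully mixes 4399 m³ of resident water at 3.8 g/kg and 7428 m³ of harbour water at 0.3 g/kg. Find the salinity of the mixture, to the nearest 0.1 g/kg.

1.6 g/kg

Weighted by volume,
salt = 4,399×3.8 + 7,428×0.3 = 16,716.2 + 2,228.4 = 18,944.6
volume = 4,399 + 7,428 = 11,827 m³
S = 18,944.6 / 11,827 = 1.602 g/kg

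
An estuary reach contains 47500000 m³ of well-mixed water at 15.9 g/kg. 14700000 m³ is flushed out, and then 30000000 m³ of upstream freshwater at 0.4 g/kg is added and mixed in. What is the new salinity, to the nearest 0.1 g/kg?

8.5 g/kg

Remaining after removal: 32,800,000 m³ at 15.9 g/kg (salt = 521,520,000)
After addition: salt = 521,520,000 + 30,000,000×0.4 = 533,520,000; volume = 62,800,000 m³
S = 533,520,000 / 62,800,000 = 8.4955 g/kg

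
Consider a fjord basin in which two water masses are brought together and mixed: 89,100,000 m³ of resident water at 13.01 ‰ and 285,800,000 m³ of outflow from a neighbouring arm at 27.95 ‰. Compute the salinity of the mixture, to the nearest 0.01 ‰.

By conservation of dissolved salt,
salt = 89,100,000×13.01 + 285,800,000×27.95 = 1,159,191,000 + 7,988,110,000 = 9,147,301,000
volume = 89,100,000 + 285,800,000 = 374,900,000 m³
S = 9,147,301,000 / 374,900,000 = 24.3993 ‰

24.40 ‰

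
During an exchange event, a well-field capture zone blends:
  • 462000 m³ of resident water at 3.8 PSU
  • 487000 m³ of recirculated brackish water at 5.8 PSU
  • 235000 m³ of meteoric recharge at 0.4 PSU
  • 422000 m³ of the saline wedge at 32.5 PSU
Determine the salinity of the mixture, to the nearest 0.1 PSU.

Conserving salt mass:
salt = 462,000×3.8 + 487,000×5.8 + 235,000×0.4 + 422,000×32.5 = 1,755,600 + 2,824,600 + 94,000 + 13,715,000 = 18,389,200
volume = 462,000 + 487,000 + 235,000 + 422,000 = 1,606,000 m³
S = 18,389,200 / 1,606,000 = 11.45 PSU

11.5 PSU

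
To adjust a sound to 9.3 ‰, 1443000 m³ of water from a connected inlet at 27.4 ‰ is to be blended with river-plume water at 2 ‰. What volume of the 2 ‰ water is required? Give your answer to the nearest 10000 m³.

Salt balance: 1,443,000×27.4 + V×2 = (1,443,000+V)×9.3
39,538,200 + 2V = 13,419,900 + 9.3V
26,118,300 = 7.3V
V = 3,577,849.32 m³

3580000 m³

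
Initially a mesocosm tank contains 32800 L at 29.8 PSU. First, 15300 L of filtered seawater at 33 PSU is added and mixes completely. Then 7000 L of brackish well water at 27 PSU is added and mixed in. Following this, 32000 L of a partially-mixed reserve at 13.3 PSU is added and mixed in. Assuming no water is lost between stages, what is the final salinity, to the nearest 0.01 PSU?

24.08 PSU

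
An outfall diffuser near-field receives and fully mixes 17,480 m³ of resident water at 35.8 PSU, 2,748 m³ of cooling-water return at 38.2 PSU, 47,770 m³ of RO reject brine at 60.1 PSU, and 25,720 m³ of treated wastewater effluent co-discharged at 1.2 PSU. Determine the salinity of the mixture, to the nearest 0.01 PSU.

Salt balance:
salt = 17,480×35.8 + 2,748×38.2 + 47,770×60.1 + 25,720×1.2 = 625,784 + 104,973.6 + 2,870,977 + 30,864 = 3,632,598.6
volume = 17,480 + 2,748 + 47,770 + 25,720 = 93,718 m³
S = 3,632,598.6 / 93,718 = 38.7609 PSU

38.76 PSU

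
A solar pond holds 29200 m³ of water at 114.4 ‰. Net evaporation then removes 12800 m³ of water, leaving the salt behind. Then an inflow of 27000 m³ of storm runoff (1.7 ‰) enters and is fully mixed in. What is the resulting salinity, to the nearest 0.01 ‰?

After evaporation: salt = 29,200×114.4 = 3,340,480; volume = 29,200 − 12,800 = 16,400 m³
After mixing: salt = 3,340,480 + 27,000×1.7 = 3,386,380; volume = 16,400 + 27,000 = 43,400 m³
S = 3,386,380 / 43,400 = 78.0272 ‰

78.03 ‰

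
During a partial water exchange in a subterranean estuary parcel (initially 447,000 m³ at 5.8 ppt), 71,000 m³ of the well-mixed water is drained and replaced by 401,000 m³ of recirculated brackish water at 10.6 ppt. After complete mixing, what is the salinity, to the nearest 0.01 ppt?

Remaining after removal: 376,000 m³ at 5.8 ppt (salt = 2,180,800)
After addition: salt = 2,180,800 + 401,000×10.6 = 6,431,400; volume = 777,000 m³
S = 6,431,400 / 777,000 = 8.2772 ppt

8.28 ppt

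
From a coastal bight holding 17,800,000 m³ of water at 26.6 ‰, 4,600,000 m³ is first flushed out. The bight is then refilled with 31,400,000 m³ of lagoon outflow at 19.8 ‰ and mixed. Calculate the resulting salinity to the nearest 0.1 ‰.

Remaining after removal: 13,200,000 m³ at 26.6 ‰ (salt = 351,120,000)
After addition: salt = 351,120,000 + 31,400,000×19.8 = 972,840,000; volume = 44,600,000 m³
S = 972,840,000 / 44,600,000 = 21.8126 ‰

21.8 ‰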